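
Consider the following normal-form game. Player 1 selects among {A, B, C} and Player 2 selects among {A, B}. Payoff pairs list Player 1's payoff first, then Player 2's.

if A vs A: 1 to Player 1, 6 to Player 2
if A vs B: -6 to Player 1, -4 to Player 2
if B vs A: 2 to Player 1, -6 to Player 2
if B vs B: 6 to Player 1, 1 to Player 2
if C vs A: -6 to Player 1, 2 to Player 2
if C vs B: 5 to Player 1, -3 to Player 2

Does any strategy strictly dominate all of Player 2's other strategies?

None

Check whether one of Player 2's strategies beats all alternatives regardless of what the opponent does.
A is not dominant: against B, B gives 1 > -6.
B is not dominant: against A, A gives 6 > -4.
No single strategy is best against every opponent action.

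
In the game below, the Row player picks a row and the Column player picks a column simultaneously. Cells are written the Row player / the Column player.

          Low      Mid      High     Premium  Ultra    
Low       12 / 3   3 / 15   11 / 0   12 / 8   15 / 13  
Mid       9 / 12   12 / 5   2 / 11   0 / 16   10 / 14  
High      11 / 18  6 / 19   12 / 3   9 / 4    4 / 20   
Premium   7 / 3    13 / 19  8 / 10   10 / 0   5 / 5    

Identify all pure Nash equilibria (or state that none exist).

(Premium, Mid)

Check mutual best responses: a cell is a NE iff neither player can gain by unilaterally deviating.
The Row player's best responses — vs Low: Low (payoff 12); vs Mid: Premium (payoff 13); vs High: High (payoff 12); vs Premium: Low (payoff 12); vs Ultra: Low (payoff 15).
The Column player's best responses — vs Low: Mid (payoff 15); vs Mid: Premium (payoff 16); vs High: Ultra (payoff 20); vs Premium: Mid (payoff 19).
The only mutual best response is (Premium, Mid); neither player gains by switching there.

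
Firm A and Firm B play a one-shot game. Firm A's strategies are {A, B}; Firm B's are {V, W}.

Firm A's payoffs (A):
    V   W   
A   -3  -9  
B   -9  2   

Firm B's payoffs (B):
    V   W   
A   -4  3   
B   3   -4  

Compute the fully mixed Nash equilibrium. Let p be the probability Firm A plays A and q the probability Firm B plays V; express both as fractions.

p = 1/2, q = 11/17

Each player's mixing probability is pinned down by making the *other* player indifferent.
Firm B indifferent between V and W: p·(-4) + (1−p)·3 = p·3 + (1−p)·(-4) ⟹ 3 + (-7)p = (-4) + 7p ⟹ p = 1/2.
Firm A indifferent between A and B: q·(-3) + (1−q)·(-9) = q·(-9) + (1−q)·2 ⟹ (-9) + 6q = 2 + (-11)q ⟹ q = 11/17.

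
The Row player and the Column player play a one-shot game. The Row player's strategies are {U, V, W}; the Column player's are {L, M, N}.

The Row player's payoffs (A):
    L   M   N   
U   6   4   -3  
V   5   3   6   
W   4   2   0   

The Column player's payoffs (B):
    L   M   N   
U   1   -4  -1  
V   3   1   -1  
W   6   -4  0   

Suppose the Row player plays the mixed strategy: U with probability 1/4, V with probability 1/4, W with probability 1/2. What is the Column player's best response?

L

Compute the Column player's expected payoff from each pure strategy against the given mix.
L: (1/4)·1 + (1/4)·3 + (1/2)·6 = 4
M: (1/4)·(-4) + (1/4)·1 + (1/2)·(-4) = -11/4
N: (1/4)·(-1) + (1/4)·(-1) + (1/2)·0 = -1/2
Highest expected payoff is 4, from L.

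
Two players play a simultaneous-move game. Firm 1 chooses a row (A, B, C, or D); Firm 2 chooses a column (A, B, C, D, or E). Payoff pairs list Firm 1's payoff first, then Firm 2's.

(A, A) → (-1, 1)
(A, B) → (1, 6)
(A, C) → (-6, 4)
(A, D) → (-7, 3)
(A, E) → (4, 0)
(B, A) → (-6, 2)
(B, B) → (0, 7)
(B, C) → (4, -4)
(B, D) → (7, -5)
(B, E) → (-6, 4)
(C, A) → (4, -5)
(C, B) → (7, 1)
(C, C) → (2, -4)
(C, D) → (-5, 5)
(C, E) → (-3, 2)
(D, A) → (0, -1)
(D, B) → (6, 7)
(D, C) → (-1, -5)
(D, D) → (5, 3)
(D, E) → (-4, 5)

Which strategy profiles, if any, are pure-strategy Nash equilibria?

There is no pure-strategy Nash equilibrium

A profile is a Nash equilibrium when each player is best-responding to the other.
Firm 1's best responses — vs A: C (payoff 4); vs B: C (payoff 7); vs C: B (payoff 4); vs D: B (payoff 7); vs E: A (payoff 4).
Firm 2's best responses — vs A: B (payoff 6); vs B: B (payoff 7); vs C: D (payoff 5); vs D: B (payoff 7).
No cell has both players best-responding. For instance, Firm 1's best reply to E is A, but against A Firm 2 prefers B over E.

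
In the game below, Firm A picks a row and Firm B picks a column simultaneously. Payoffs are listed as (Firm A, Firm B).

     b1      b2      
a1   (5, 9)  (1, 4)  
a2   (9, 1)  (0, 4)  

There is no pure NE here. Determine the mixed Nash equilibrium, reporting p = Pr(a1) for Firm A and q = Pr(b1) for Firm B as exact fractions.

p = 3/8, q = 1/5

In a mixed NE each player is indifferent between their pure strategies, so the opponent's mix sets the indifference.
Firm B indifferent between b1 and b2: p·9 + (1−p)·1 = p·4 + (1−p)·4 ⟹ 1 + 8p = 4 + 0p ⟹ p = 3/8.
Firm A indifferent between a1 and a2: q·5 + (1−q)·1 = q·9 + (1−q)·0 ⟹ 1 + 4q = 0 + 9q ⟹ q = 1/5.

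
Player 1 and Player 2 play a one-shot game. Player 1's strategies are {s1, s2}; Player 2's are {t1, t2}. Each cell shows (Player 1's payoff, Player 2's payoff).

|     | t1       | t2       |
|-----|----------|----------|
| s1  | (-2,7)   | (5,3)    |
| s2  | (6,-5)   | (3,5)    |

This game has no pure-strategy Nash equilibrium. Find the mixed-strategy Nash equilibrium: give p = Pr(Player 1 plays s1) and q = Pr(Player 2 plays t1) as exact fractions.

p = 5/7, q = 1/5

In a mixed NE each player is indifferent between their pure strategies, so the opponent's mix sets the indifference.
Player 2 indifferent between t1 and t2: p·7 + (1−p)·(-5) = p·3 + (1−p)·5 ⟹ (-5) + 12p = 5 + (-2)p ⟹ p = 5/7.
Player 1 indifferent between s1 and s2: q·(-2) + (1−q)·5 = q·6 + (1−q)·3 ⟹ 5 + (-7)q = 3 + 3q ⟹ q = 1/5.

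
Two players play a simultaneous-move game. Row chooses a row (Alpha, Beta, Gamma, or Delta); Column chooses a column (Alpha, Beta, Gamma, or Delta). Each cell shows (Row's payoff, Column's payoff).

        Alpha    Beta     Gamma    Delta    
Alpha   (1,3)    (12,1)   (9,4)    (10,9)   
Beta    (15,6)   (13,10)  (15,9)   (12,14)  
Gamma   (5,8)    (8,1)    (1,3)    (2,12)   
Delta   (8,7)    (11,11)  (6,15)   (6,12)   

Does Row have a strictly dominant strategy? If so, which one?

Check whether one of Row's strategies beats all alternatives regardless of what the opponent does.
Beta strictly dominates: vs Alpha: 15 > each of {1, 5, 8}; vs Beta: 13 > each of {12, 8, 11}; vs Gamma: 15 > each of {9, 1, 6}; vs Delta: 12 > each of {10, 2, 6}.

Beta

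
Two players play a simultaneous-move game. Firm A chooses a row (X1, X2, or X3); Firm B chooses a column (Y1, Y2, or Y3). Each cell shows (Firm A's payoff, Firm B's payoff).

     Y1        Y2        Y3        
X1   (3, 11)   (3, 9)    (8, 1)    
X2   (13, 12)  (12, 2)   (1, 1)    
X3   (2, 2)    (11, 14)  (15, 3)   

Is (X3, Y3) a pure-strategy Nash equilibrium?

No

Holding Firm B at Y3: Firm A gets 15 from X3, versus 8 from X1, 1 from X2. No profitable deviation for Firm A.
Holding Firm A at X3: Firm B gets 3 from Y3 but could get 14 by switching to Y2. Firm B has a profitable deviation.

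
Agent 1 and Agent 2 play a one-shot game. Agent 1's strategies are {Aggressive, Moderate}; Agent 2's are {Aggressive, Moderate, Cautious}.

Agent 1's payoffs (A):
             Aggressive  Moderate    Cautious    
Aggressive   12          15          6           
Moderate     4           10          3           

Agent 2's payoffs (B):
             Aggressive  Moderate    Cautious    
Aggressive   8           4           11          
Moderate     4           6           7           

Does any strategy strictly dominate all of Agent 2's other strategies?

Check whether one of Agent 2's strategies beats all alternatives regardless of what the opponent does.
Cautious strictly dominates: vs Aggressive: 11 > each of {8, 4}; vs Moderate: 7 > each of {4, 6}.

Cautious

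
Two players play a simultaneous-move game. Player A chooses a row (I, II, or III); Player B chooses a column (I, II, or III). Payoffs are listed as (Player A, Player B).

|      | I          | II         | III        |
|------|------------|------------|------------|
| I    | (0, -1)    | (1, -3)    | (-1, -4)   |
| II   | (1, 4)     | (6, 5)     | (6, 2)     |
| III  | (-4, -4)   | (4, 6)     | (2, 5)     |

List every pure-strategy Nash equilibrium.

(II, II)

A profile is a Nash equilibrium when each player is best-responding to the other.
Player A's best responses — vs I: II (payoff 1); vs II: II (payoff 6); vs III: II (payoff 6).
Player B's best responses — vs I: I (payoff -1); vs II: II (payoff 5); vs III: II (payoff 6).
The only mutual best response is (II, II); neither player gains by switching there.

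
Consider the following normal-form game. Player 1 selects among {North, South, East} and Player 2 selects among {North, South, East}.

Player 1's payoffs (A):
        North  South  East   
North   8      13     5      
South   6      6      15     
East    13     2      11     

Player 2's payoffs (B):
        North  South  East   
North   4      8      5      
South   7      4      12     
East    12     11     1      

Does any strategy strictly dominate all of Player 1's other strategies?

A strategy is strictly dominant if it gives Player 1 a strictly higher payoff than every other strategy, against every choice by the opponent.
North is not dominant: against North, East gives 13 > 8.
South is not dominant: against North, North gives 8 > 6.
East is not dominant: against South, North gives 13 > 2.
No single strategy is best against every opponent action.

None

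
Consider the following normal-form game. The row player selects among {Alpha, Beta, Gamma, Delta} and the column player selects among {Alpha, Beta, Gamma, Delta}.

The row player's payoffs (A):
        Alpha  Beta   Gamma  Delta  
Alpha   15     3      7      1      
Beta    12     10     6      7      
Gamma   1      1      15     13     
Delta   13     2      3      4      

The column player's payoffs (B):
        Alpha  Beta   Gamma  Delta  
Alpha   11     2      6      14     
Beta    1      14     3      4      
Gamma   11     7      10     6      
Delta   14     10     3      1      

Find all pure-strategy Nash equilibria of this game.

(Beta, Beta)

Find each player's best response to every opponent strategy; NE are the intersections.
The row player's best responses — vs Alpha: Alpha (payoff 15); vs Beta: Beta (payoff 10); vs Gamma: Gamma (payoff 15); vs Delta: Gamma (payoff 13).
The column player's best responses — vs Alpha: Delta (payoff 14); vs Beta: Beta (payoff 14); vs Gamma: Alpha (payoff 11); vs Delta: Alpha (payoff 14).
The only mutual best response is (Beta, Beta); neither player gains by switching there.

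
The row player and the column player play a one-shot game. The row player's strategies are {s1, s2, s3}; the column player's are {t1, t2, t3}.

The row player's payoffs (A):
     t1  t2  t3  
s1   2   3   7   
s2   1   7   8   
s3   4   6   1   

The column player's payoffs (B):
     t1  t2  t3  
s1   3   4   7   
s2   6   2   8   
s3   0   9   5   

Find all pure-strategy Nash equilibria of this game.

(s2, t3)

Check mutual best responses: a cell is a NE iff neither player can gain by unilaterally deviating.
The row player's best responses — vs t1: s3 (payoff 4); vs t2: s2 (payoff 7); vs t3: s2 (payoff 8).
The column player's best responses — vs s1: t3 (payoff 7); vs s2: t3 (payoff 8); vs s3: t2 (payoff 9).
The only mutual best response is (s2, t3); neither player gains by switching there.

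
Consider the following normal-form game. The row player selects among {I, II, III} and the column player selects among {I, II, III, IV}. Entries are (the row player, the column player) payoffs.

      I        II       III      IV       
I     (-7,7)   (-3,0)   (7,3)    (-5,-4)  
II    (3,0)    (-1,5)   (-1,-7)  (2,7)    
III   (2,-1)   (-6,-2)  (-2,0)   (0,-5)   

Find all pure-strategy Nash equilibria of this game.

Check mutual best responses: a cell is a NE iff neither player can gain by unilaterally deviating.
The row player's best responses — vs I: II (payoff 3); vs II: II (payoff -1); vs III: I (payoff 7); vs IV: II (payoff 2).
The column player's best responses — vs I: I (payoff 7); vs II: IV (payoff 7); vs III: III (payoff 0).
The only mutual best response is (II, IV); neither player gains by switching there.

(II, IV)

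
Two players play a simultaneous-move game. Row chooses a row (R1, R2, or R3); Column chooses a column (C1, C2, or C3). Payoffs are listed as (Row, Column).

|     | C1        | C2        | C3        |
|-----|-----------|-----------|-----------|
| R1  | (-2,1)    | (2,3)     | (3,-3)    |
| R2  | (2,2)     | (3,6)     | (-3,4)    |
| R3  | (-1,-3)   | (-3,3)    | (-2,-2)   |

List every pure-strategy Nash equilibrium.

(R2, C2)

Check mutual best responses: a cell is a NE iff neither player can gain by unilaterally deviating.
Row's best responses — vs C1: R2 (payoff 2); vs C2: R2 (payoff 3); vs C3: R1 (payoff 3).
Column's best responses — vs R1: C2 (payoff 3); vs R2: C2 (payoff 6); vs R3: C2 (payoff 3).
The only mutual best response is (R2, C2); neither player gains by switching there.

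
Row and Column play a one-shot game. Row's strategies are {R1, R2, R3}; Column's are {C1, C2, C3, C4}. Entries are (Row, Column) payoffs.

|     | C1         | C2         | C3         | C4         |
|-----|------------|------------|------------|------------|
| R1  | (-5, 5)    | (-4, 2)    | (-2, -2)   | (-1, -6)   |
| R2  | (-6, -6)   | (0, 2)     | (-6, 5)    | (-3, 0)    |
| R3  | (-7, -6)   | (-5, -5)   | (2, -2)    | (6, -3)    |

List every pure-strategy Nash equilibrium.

(R1, C1) and (R3, C3)

A profile is a Nash equilibrium when each player is best-responding to the other.
Row's best responses — vs C1: R1 (payoff -5); vs C2: R2 (payoff 0); vs C3: R3 (payoff 2); vs C4: R3 (payoff 6).
Column's best responses — vs R1: C1 (payoff 5); vs R2: C3 (payoff 5); vs R3: C3 (payoff -2).
Mutual best responses occur at (R1, C1) and (R3, C3); at each, neither player gains by switching.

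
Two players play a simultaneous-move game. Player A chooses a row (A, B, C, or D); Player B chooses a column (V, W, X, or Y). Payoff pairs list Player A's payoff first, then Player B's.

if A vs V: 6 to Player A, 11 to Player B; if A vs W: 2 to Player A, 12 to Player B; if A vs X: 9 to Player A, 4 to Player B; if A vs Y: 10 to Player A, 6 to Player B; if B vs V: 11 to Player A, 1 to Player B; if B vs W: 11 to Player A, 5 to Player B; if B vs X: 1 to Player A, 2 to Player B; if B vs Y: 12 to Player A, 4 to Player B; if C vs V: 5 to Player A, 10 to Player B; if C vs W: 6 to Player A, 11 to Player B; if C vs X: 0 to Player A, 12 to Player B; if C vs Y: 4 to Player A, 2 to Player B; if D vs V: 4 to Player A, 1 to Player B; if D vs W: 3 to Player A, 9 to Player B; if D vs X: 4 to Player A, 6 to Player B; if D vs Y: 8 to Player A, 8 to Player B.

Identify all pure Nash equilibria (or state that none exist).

Check mutual best responses: a cell is a NE iff neither player can gain by unilaterally deviating.
Player A's best responses — vs V: B (payoff 11); vs W: B (payoff 11); vs X: A (payoff 9); vs Y: B (payoff 12).
Player B's best responses — vs A: W (payoff 12); vs B: W (payoff 5); vs C: X (payoff 12); vs D: W (payoff 9).
The only mutual best response is (B, W); neither player gains by switching there.

(B, W)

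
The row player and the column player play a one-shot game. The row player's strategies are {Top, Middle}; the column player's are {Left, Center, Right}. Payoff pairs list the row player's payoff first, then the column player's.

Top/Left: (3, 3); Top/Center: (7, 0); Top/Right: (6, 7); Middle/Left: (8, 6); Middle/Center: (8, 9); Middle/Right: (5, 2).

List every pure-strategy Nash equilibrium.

(Top, Right) and (Middle, Center)

A profile is a Nash equilibrium when each player is best-responding to the other.
The row player's best responses — vs Left: Middle (payoff 8); vs Center: Middle (payoff 8); vs Right: Top (payoff 6).
The column player's best responses — vs Top: Right (payoff 7); vs Middle: Center (payoff 9).
Mutual best responses occur at (Top, Right) and (Middle, Center); at each, neither player gains by switching.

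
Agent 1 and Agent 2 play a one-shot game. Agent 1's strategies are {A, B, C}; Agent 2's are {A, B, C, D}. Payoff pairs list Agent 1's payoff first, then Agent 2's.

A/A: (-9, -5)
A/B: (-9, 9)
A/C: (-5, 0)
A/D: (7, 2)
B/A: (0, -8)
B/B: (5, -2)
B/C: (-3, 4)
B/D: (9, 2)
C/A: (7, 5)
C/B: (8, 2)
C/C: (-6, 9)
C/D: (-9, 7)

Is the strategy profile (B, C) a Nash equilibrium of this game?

Yes

Holding Agent 2 at C: Agent 1 gets -3 from B, versus -5 from A, -6 from C. No profitable deviation for Agent 1.
Holding Agent 1 at B: Agent 2 gets 4 from C, versus -8 from A, -2 from B, 2 from D. No profitable deviation for Agent 2 either.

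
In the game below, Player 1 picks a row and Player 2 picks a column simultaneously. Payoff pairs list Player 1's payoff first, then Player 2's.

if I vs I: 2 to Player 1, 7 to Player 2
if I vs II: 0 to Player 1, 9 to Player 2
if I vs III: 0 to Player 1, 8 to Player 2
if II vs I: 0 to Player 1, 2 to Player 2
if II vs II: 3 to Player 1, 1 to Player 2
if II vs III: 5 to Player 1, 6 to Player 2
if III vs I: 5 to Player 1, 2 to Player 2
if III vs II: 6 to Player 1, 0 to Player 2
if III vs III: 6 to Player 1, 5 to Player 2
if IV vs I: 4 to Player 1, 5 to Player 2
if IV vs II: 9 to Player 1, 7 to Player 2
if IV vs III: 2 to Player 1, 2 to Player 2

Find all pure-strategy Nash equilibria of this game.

(III, III) and (IV, II)

A profile is a Nash equilibrium when each player is best-responding to the other.
Player 1's best responses — vs I: III (payoff 5); vs II: IV (payoff 9); vs III: III (payoff 6).
Player 2's best responses — vs I: II (payoff 9); vs II: III (payoff 6); vs III: III (payoff 5); vs IV: II (payoff 7).
Mutual best responses occur at (III, III) and (IV, II); at each, neither player gains by switching.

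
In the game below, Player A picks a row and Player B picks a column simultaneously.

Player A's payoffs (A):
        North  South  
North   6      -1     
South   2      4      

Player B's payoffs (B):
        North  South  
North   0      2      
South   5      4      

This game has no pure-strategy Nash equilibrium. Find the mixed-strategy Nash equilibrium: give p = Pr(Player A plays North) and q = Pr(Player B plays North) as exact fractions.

In a mixed NE each player is indifferent between their pure strategies, so the opponent's mix sets the indifference.
Player B indifferent between North and South: p·0 + (1−p)·5 = p·2 + (1−p)·4 ⟹ 5 + (-5)p = 4 + (-2)p ⟹ p = 1/3.
Player A indifferent between North and South: q·6 + (1−q)·(-1) = q·2 + (1−q)·4 ⟹ (-1) + 7q = 4 + (-2)q ⟹ q = 5/9.

p = 1/3, q = 5/9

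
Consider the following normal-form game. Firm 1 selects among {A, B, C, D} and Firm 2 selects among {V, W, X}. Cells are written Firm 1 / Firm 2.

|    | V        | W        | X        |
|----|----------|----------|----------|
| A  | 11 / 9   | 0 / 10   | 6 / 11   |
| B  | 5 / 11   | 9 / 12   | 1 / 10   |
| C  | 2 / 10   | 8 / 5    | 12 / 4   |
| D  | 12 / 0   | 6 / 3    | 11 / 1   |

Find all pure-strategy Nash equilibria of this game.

Check mutual best responses: a cell is a NE iff neither player can gain by unilaterally deviating.
Firm 1's best responses — vs V: D (payoff 12); vs W: B (payoff 9); vs X: C (payoff 12).
Firm 2's best responses — vs A: X (payoff 11); vs B: W (payoff 12); vs C: V (payoff 10); vs D: W (payoff 3).
The only mutual best response is (B, W); neither player gains by switching there.

(B, W)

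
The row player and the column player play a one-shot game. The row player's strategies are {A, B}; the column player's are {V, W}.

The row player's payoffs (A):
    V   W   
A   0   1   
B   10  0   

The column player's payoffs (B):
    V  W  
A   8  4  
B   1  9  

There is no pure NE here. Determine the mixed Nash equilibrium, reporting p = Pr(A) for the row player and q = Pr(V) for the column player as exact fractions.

Each player's mixing probability is pinned down by making the *other* player indifferent.
The column player indifferent between V and W: p·8 + (1−p)·1 = p·4 + (1−p)·9 ⟹ 1 + 7p = 9 + (-5)p ⟹ p = 2/3.
The row player indifferent between A and B: q·0 + (1−q)·1 = q·10 + (1−q)·0 ⟹ 1 + (-1)q = 0 + 10q ⟹ q = 1/11.

p = 2/3, q = 1/11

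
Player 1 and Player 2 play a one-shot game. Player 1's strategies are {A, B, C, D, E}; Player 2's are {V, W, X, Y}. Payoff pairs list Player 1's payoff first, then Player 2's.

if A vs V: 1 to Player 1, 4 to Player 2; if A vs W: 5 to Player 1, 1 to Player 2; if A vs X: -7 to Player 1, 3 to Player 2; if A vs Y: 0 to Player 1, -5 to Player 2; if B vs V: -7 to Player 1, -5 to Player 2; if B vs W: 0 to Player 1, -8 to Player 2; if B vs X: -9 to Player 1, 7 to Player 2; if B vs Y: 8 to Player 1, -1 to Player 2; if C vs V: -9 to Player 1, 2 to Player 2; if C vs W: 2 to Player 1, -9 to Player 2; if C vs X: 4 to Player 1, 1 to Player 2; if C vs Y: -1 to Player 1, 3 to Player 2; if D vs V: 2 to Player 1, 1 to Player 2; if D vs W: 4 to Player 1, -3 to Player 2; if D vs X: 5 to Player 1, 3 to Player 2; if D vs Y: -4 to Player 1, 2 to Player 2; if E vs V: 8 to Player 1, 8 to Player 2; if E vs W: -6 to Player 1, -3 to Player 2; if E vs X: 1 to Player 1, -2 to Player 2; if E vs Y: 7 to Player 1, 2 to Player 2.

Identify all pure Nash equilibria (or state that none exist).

Check mutual best responses: a cell is a NE iff neither player can gain by unilaterally deviating.
Player 1's best responses — vs V: E (payoff 8); vs W: A (payoff 5); vs X: D (payoff 5); vs Y: B (payoff 8).
Player 2's best responses — vs A: V (payoff 4); vs B: X (payoff 7); vs C: Y (payoff 3); vs D: X (payoff 3); vs E: V (payoff 8).
Mutual best responses occur at (D, X) and (E, V); at each, neither player gains by switching.

(D, X) and (E, V)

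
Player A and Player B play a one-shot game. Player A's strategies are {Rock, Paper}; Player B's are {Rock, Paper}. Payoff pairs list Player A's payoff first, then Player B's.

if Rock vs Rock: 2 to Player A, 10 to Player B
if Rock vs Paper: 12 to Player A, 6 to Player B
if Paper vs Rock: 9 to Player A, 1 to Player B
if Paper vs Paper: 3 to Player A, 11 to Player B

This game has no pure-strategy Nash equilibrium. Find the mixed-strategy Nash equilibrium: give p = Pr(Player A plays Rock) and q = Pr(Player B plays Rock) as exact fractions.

In a mixed NE each player is indifferent between their pure strategies, so the opponent's mix sets the indifference.
Player B indifferent between Rock and Paper: p·10 + (1−p)·1 = p·6 + (1−p)·11 ⟹ 1 + 9p = 11 + (-5)p ⟹ p = 5/7.
Player A indifferent between Rock and Paper: q·2 + (1−q)·12 = q·9 + (1−q)·3 ⟹ 12 + (-10)q = 3 + 6q ⟹ q = 9/16.

p = 5/7, q = 9/16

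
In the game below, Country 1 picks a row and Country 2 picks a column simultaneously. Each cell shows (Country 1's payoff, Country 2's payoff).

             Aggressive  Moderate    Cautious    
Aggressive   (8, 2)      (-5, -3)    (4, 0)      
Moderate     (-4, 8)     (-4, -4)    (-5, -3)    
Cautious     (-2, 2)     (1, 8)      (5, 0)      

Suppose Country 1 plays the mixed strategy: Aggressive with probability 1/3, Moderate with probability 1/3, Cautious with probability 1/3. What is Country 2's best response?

Aggressive

Compute Country 2's expected payoff from each pure strategy against the given mix.
Aggressive: (1/3)·2 + (1/3)·8 + (1/3)·2 = 4
Moderate: (1/3)·(-3) + (1/3)·(-4) + (1/3)·8 = 1/3
Cautious: (1/3)·0 + (1/3)·(-3) + (1/3)·0 = -1
Highest expected payoff is 4, from Aggressive.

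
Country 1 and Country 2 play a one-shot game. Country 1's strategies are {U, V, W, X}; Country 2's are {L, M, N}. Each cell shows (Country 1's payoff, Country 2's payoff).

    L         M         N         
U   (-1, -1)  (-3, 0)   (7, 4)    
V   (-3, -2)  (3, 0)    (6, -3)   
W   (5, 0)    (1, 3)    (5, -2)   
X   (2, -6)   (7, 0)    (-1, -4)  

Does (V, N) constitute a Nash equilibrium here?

Holding Country 2 at N: Country 1 gets 6 from V but could get 7 by switching to U. Country 1 has a profitable deviation.

No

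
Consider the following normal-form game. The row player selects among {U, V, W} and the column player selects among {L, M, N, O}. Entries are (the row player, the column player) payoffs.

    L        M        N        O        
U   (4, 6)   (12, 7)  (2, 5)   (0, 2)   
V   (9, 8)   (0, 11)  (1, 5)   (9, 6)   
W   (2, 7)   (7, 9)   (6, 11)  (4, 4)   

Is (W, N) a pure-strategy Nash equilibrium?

Holding the column player at N: the row player gets 6 from W, versus 2 from U, 1 from V. No profitable deviation for the row player.
Holding the row player at W: the column player gets 11 from N, versus 7 from L, 9 from M, 4 from O. No profitable deviation for the column player either.

Yes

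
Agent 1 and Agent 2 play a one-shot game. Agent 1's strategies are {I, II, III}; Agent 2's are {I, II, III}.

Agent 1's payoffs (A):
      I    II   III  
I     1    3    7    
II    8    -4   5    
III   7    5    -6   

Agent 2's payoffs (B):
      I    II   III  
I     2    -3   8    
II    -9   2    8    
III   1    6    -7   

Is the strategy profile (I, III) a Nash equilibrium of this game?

Yes

Holding Agent 2 at III: Agent 1 gets 7 from I, versus 5 from II, -6 from III. No profitable deviation for Agent 1.
Holding Agent 1 at I: Agent 2 gets 8 from III, versus 2 from I, -3 from II. No profitable deviation for Agent 2 either.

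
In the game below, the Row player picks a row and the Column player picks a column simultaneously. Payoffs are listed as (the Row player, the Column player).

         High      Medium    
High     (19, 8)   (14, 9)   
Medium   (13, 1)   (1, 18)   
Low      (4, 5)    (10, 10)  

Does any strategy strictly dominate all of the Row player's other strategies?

A strategy is strictly dominant if it gives the Row player a strictly higher payoff than every other strategy, against every choice by the opponent.
High strictly dominates: vs High: 19 > each of {13, 4}; vs Medium: 14 > each of {1, 10}.

High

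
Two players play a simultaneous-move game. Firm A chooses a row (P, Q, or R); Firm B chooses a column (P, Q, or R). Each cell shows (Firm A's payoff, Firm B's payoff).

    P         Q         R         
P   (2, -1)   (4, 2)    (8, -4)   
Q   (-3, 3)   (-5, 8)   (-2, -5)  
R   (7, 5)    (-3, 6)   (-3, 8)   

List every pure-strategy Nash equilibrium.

(P, Q)

Check mutual best responses: a cell is a NE iff neither player can gain by unilaterally deviating.
Firm A's best responses — vs P: R (payoff 7); vs Q: P (payoff 4); vs R: P (payoff 8).
Firm B's best responses — vs P: Q (payoff 2); vs Q: Q (payoff 8); vs R: R (payoff 8).
The only mutual best response is (P, Q); neither player gains by switching there.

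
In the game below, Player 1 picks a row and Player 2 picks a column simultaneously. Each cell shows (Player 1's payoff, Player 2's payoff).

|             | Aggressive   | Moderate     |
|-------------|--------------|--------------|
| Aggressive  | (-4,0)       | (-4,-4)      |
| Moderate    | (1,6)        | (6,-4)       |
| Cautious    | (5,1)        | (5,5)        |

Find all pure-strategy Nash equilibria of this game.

None

Check mutual best responses: a cell is a NE iff neither player can gain by unilaterally deviating.
Player 1's best responses — vs Aggressive: Cautious (payoff 5); vs Moderate: Moderate (payoff 6).
Player 2's best responses — vs Aggressive: Aggressive (payoff 0); vs Moderate: Aggressive (payoff 6); vs Cautious: Moderate (payoff 5).
No cell has both players best-responding. For instance, Player 1's best reply to Aggressive is Cautious, but against Cautious Player 2 prefers Moderate over Aggressive.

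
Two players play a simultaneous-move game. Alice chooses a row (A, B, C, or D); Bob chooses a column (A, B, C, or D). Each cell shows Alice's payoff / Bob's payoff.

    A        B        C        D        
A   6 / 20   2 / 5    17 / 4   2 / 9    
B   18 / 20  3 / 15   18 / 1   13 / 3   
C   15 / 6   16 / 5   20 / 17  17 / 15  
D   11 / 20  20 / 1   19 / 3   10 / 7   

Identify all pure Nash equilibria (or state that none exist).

(B, A) and (C, C)

Find each player's best response to every opponent strategy; NE are the intersections.
Alice's best responses — vs A: B (payoff 18); vs B: D (payoff 20); vs C: C (payoff 20); vs D: C (payoff 17).
Bob's best responses — vs A: A (payoff 20); vs B: A (payoff 20); vs C: C (payoff 17); vs D: A (payoff 20).
Mutual best responses occur at (B, A) and (C, C); at each, neither player gains by switching.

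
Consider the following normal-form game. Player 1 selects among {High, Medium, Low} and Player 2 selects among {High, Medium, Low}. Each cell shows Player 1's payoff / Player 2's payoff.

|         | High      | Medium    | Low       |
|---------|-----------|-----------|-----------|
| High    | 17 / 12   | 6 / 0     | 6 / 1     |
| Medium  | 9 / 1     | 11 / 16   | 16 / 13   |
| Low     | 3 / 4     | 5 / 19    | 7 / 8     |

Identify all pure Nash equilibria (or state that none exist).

(High, High) and (Medium, Medium)

Find each player's best response to every opponent strategy; NE are the intersections.
Player 1's best responses — vs High: High (payoff 17); vs Medium: Medium (payoff 11); vs Low: Medium (payoff 16).
Player 2's best responses — vs High: High (payoff 12); vs Medium: Medium (payoff 16); vs Low: Medium (payoff 19).
Mutual best responses occur at (High, High) and (Medium, Medium); at each, neither player gains by switching.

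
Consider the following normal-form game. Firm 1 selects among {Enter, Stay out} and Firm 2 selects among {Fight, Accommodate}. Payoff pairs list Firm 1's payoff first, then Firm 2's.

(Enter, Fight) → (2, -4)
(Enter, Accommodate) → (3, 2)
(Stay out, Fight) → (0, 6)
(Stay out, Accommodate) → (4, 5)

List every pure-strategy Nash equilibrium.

A profile is a Nash equilibrium when each player is best-responding to the other.
Firm 1's best responses — vs Fight: Enter (payoff 2); vs Accommodate: Stay out (payoff 4).
Firm 2's best responses — vs Enter: Accommodate (payoff 2); vs Stay out: Fight (payoff 6).
No cell has both players best-responding. For instance, Firm 1's best reply to Fight is Enter, but against Enter Firm 2 prefers Accommodate over Fight.

No pure-strategy Nash equilibrium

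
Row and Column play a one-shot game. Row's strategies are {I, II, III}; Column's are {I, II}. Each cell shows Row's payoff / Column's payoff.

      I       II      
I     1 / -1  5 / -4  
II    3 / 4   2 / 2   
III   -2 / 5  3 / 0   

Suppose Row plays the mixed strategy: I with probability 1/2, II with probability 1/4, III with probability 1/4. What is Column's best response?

I

Column's best reply maximizes expected payoff against the mix.
I: (1/2)·(-1) + (1/4)·4 + (1/4)·5 = 7/4
II: (1/2)·(-4) + (1/4)·2 + (1/4)·0 = -3/2
Highest expected payoff is 7/4, from I.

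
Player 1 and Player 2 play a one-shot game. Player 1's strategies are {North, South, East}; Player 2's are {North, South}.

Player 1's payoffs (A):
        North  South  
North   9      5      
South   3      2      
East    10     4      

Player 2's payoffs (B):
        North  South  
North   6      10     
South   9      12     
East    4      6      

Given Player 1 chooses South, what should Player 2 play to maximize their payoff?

With Player 1 fixed at South, Player 2's payoffs are: North → 9, South → 12.
The maximum is 12, achieved by South.

South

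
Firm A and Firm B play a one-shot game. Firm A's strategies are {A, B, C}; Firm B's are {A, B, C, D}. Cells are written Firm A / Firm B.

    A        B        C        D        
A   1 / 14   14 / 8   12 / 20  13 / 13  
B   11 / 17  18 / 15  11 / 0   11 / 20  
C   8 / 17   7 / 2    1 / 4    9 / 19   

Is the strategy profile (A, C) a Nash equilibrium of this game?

Yes

Holding Firm B at C: Firm A gets 12 from A, versus 11 from B, 1 from C. No profitable deviation for Firm A.
Holding Firm A at A: Firm B gets 20 from C, versus 14 from A, 8 from B, 13 from D. No profitable deviation for Firm B either.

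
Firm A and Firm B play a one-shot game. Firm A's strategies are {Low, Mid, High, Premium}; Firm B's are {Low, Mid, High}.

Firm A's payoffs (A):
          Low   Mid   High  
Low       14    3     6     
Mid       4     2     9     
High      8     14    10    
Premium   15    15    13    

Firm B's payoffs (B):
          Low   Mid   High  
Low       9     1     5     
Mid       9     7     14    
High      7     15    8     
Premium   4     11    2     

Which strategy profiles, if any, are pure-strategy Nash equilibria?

(Premium, Mid)

Find each player's best response to every opponent strategy; NE are the intersections.
Firm A's best responses — vs Low: Premium (payoff 15); vs Mid: Premium (payoff 15); vs High: Premium (payoff 13).
Firm B's best responses — vs Low: Low (payoff 9); vs Mid: High (payoff 14); vs High: Mid (payoff 15); vs Premium: Mid (payoff 11).
The only mutual best response is (Premium, Mid); neither player gains by switching there.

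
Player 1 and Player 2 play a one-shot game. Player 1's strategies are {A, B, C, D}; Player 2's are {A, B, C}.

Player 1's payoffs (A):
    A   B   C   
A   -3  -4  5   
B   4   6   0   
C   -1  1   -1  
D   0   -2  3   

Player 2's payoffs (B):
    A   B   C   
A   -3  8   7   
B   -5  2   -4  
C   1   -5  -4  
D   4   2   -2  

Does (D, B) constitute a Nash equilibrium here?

No

Holding Player 2 at B: Player 1 gets -2 from D but could get 6 by switching to B. Player 1 has a profitable deviation.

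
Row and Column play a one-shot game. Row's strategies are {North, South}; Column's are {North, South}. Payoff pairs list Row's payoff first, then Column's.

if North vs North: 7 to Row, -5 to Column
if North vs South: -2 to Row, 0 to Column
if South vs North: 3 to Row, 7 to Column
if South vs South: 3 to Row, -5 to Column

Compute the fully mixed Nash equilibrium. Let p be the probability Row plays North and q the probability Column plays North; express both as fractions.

Each player's mixing probability is pinned down by making the *other* player indifferent.
Column indifferent between North and South: p·(-5) + (1−p)·7 = p·0 + (1−p)·(-5) ⟹ 7 + (-12)p = (-5) + 5p ⟹ p = 12/17.
Row indifferent between North and South: q·7 + (1−q)·(-2) = q·3 + (1−q)·3 ⟹ (-2) + 9q = 3 + 0q ⟹ q = 5/9.

p = 12/17, q = 5/9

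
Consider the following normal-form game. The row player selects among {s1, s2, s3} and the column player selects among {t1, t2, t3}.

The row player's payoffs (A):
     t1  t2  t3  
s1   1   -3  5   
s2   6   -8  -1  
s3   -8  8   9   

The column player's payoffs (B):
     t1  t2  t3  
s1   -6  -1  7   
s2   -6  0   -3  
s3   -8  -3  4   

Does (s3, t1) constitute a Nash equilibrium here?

No

Holding the column player at t1: the row player gets -8 from s3 but could get 6 by switching to s2. The row player has a profitable deviation.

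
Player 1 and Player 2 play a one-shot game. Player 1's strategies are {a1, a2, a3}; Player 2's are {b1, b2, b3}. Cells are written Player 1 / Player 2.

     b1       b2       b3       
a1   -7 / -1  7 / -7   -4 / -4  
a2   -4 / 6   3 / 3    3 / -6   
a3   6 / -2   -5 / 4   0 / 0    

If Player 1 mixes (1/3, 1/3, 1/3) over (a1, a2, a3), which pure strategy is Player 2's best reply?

Player 2's best reply maximizes expected payoff against the mix.
b1: (1/3)·(-1) + (1/3)·6 + (1/3)·(-2) = 1
b2: (1/3)·(-7) + (1/3)·3 + (1/3)·4 = 0
b3: (1/3)·(-4) + (1/3)·(-6) + (1/3)·0 = -10/3
Highest expected payoff is 1, from b1.

b1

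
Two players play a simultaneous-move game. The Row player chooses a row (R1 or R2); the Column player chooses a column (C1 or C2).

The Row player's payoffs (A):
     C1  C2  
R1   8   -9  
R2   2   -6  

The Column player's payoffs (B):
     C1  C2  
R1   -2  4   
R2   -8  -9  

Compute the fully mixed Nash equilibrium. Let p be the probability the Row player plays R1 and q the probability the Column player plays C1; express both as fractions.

Each player's mixing probability is pinned down by making the *other* player indifferent.
The Column player indifferent between C1 and C2: p·(-2) + (1−p)·(-8) = p·4 + (1−p)·(-9) ⟹ (-8) + 6p = (-9) + 13p ⟹ p = 1/7.
The Row player indifferent between R1 and R2: q·8 + (1−q)·(-9) = q·2 + (1−q)·(-6) ⟹ (-9) + 17q = (-6) + 8q ⟹ q = 1/3.

p = 1/7, q = 1/3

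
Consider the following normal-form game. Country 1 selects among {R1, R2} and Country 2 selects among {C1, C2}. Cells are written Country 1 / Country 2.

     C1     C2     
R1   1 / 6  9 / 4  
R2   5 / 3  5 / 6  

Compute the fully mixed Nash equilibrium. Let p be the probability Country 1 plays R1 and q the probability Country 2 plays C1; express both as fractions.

p = 3/5, q = 1/2

Each player's mixing probability is pinned down by making the *other* player indifferent.
Country 2 indifferent between C1 and C2: p·6 + (1−p)·3 = p·4 + (1−p)·6 ⟹ 3 + 3p = 6 + (-2)p ⟹ p = 3/5.
Country 1 indifferent between R1 and R2: q·1 + (1−q)·9 = q·5 + (1−q)·5 ⟹ 9 + (-8)q = 5 + 0q ⟹ q = 1/2.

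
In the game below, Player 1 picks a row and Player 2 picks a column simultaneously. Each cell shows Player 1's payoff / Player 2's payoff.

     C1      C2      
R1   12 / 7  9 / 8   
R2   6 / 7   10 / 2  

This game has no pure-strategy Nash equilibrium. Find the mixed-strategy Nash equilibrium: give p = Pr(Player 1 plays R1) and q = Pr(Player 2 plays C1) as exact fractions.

Each player's mixing probability is pinned down by making the *other* player indifferent.
Player 2 indifferent between C1 and C2: p·7 + (1−p)·7 = p·8 + (1−p)·2 ⟹ 7 + 0p = 2 + 6p ⟹ p = 5/6.
Player 1 indifferent between R1 and R2: q·12 + (1−q)·9 = q·6 + (1−q)·10 ⟹ 9 + 3q = 10 + (-4)q ⟹ q = 1/7.

p = 5/6, q = 1/7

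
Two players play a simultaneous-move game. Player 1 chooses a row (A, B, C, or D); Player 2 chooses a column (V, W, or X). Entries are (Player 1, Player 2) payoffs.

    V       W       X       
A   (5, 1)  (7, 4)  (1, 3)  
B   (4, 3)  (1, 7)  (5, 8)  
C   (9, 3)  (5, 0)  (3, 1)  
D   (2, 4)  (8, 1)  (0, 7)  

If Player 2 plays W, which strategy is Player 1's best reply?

With Player 2 fixed at W, Player 1's payoffs are: A → 7, B → 1, C → 5, D → 8.
The maximum is 8, achieved by D.

D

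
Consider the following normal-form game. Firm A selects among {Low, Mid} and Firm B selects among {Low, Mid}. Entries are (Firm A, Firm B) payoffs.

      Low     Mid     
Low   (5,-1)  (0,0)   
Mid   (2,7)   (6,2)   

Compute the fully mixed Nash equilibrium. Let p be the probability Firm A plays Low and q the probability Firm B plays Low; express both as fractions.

p = 5/6, q = 2/3

In a mixed NE each player is indifferent between their pure strategies, so the opponent's mix sets the indifference.
Firm B indifferent between Low and Mid: p·(-1) + (1−p)·7 = p·0 + (1−p)·2 ⟹ 7 + (-8)p = 2 + (-2)p ⟹ p = 5/6.
Firm A indifferent between Low and Mid: q·5 + (1−q)·0 = q·2 + (1−q)·6 ⟹ 0 + 5q = 6 + (-4)q ⟹ q = 2/3.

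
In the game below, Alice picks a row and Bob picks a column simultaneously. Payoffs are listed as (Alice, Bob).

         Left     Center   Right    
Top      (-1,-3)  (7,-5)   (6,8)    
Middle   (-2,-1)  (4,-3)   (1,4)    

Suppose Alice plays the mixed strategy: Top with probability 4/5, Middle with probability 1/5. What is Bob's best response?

Right

Bob's best reply maximizes expected payoff against the mix.
Left: (4/5)·(-3) + (1/5)·(-1) = -13/5
Center: (4/5)·(-5) + (1/5)·(-3) = -23/5
Right: (4/5)·8 + (1/5)·4 = 36/5
Highest expected payoff is 36/5, from Right.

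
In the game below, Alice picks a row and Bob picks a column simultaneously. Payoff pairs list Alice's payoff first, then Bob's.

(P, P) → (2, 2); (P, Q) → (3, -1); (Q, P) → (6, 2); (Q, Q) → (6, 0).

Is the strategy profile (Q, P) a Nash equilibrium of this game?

Yes

Holding Bob at P: Alice gets 6 from Q, versus 2 from P. No profitable deviation for Alice.
Holding Alice at Q: Bob gets 2 from P, versus 0 from Q. No profitable deviation for Bob either.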